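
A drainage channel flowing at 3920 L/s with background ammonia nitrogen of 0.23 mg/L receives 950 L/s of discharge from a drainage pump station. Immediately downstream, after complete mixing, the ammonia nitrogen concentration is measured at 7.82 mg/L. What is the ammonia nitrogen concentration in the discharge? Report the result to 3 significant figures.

39.1 mg/L

Mass balance: 3920·0.2300 + 950.0·Cₑ = 4870·7.820
→ Cₑ = (4870·7.820 − 3920·0.2300) / 950.0 = 39.14 mg/L.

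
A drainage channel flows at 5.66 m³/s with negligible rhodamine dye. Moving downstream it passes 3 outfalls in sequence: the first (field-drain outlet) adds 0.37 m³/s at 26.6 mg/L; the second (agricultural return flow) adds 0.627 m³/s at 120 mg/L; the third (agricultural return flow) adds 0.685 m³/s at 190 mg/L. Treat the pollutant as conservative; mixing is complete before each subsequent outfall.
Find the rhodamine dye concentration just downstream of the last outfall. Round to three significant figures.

Below outfall 1: Q → 6.030 m³/s, C = (5.660·0 + 0.3700·26.60)/6.030 = 1.632 mg/L.
Below outfall 2: Q → 6.657 m³/s, C = (6.030·1.632 + 0.6270·120.0)/6.657 = 12.78 mg/L.
Below outfall 3: Q → 7.342 m³/s, C = (6.657·12.78 + 0.6850·190.0)/7.342 = 29.32 mg/L.

29.3 mg/L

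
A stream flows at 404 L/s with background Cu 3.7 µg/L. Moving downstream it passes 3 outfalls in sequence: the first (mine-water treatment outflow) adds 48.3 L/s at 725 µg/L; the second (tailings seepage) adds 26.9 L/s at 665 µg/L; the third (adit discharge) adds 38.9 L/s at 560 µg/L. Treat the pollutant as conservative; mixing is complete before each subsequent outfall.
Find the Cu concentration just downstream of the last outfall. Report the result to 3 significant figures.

147 µg/L

Outfall 1: combined Q = 452.3 L/s; C = (404.0·3.700 + 48.30·725.0)/452.3 = 80.73 µg/L.
Outfall 2: combined Q = 479.2 L/s; C = (452.3·80.73 + 26.90·665.0)/479.2 = 113.5 µg/L.
Outfall 3: combined Q = 518.1 L/s; C = (479.2·113.5 + 38.90·560.0)/518.1 = 147.0 µg/L.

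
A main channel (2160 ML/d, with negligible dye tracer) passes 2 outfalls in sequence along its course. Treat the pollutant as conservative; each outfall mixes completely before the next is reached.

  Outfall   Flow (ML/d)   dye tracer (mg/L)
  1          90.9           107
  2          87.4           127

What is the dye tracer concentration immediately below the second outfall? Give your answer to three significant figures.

8.91 mg/L

Below outfall 1: Q → 2251 ML/d, C = (2160·0 + 90.90·107.0)/2251 = 4.321 mg/L.
Below outfall 2: Q → 2338 ML/d, C = (2251·4.321 + 87.40·127.0)/2338 = 8.907 mg/L.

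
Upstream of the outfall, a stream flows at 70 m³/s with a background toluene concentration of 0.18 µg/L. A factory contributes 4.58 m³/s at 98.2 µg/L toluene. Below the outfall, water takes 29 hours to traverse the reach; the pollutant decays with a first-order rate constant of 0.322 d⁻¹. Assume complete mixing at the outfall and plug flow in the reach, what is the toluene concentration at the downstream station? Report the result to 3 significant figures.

4.20 µg/L

Flow-weighted average: C = (70.00·0.1800 + 4.580·98.20) / 74.58 = 462.4/74.58 = 6.199 µg/L.
First-order decay: C = 6.199·exp(−k·t) = 6.199·0.6777 = 4.201 µg/L.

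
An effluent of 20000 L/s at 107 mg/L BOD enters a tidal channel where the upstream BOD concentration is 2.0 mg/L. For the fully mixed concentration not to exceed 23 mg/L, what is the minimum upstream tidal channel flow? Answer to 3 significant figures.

Set C_mix = 23: (Q·2.000 + 20000·107.0) / (Q + 20000) = 23
→ Q = 20000·(107.0 − 23)/(23 − 2.000) = 80000 L/s.

80000 L/s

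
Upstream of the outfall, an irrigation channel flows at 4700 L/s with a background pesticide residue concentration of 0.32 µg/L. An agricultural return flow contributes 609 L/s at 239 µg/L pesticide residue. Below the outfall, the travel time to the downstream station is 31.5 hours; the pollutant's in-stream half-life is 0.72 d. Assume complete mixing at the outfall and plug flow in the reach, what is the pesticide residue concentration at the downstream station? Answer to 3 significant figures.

After mixing, C = (4700·0.3200 + 609.0·239.0) / 5309 = 147100/5309 = 27.70 µg/L.
Half-life 0.72 d → k = ln 2 / 0.72 = 0.9627 d⁻¹.
First-order decay: C = 27.70·exp(−k·t) = 27.70·0.2826 = 7.829 µg/L.

7.83 µg/L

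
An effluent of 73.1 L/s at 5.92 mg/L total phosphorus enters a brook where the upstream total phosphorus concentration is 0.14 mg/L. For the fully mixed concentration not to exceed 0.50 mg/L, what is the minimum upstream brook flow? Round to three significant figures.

1100 L/s

Set C_mix = 0.50: (Q·0.1400 + 73.10·5.920) / (Q + 73.10) = 0.50
→ Q = 73.10·(5.920 − 0.50)/(0.50 − 0.1400) = 1101 L/s.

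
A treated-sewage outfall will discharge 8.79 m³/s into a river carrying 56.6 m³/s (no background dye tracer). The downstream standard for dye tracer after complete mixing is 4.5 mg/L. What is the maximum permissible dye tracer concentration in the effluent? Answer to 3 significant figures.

33.5 mg/L

At the limit, (Qr·Cr + Qe·Cₑ)/(Qr + Qe) = 4.5:
Cₑ = (65.39·4.5 − 56.60·0) / 8.790 = 33.48 mg/L.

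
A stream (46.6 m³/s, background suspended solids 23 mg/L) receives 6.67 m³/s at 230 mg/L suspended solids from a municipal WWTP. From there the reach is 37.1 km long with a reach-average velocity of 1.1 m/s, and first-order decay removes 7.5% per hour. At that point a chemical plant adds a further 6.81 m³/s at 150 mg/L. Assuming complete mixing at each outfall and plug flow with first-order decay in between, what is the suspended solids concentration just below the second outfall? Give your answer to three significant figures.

37.9 mg/L

Mixed concentration C = ΣQC/ΣQ = (46.60·23.00 + 6.670·230.0) / 53.27 = 2606/53.27 = 48.92 mg/L; combined flow 53.27 m³/s.
Travel time t = 37.1·1000 / 1.1 = 33730 s = 9.369 h.
7.5%/h lost → k = −ln(1 − 0.075) = 0.07796 h⁻¹.
Applying C = C₀e^(−kt): 48.92 × 0.4817 = 23.57 mg/L.
At the second outfall, C = (53.27·23.57 + 6.810·150.0) / (53.27 + 6.810) = 37.90 mg/L.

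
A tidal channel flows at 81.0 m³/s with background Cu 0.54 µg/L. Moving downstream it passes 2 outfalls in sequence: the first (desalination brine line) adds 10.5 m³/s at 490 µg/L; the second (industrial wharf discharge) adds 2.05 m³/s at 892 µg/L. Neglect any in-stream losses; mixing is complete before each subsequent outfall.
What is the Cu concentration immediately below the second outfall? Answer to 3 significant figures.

75.0 µg/L

After outfall 1: Q = 81.00 + 10.50 = 91.50 m³/s; C = (81.00·0.5400 + 10.50·490.0)/91.50 = 56.71 µg/L.
After outfall 2: Q = 91.50 + 2.050 = 93.55 m³/s; C = (91.50·56.71 + 2.050·892.0)/93.55 = 75.01 µg/L.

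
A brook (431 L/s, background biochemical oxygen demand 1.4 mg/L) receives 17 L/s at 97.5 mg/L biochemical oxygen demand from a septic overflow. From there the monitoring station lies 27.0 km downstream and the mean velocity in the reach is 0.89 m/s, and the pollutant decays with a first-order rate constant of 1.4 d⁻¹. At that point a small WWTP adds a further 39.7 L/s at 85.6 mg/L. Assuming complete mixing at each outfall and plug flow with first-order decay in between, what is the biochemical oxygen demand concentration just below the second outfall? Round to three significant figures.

9.80 mg/L

Flow-weighted average: C = (431.0·1.400 + 17.00·97.50) / 448.0 = 2261/448.0 = 5.047 mg/L; combined flow 448.0 L/s.
Travel time t = 27.0·1000 / 0.89 = 30340 s = 8.427 h.
After decay, C = 5.047 × e^(−kt) = 5.047 × 0.6117 = 3.087 mg/L.
At the second outfall, C = (448.0·3.087 + 39.70·85.60) / (448.0 + 39.70) = 9.804 mg/L.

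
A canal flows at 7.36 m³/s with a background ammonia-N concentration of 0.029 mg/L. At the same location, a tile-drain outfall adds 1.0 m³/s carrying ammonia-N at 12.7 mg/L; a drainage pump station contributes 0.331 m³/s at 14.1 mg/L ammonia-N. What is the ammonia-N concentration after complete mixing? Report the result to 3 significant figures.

2.02 mg/L

Mass balance: C = (7.360·0.02900 + 1.000·12.70 + 0.3310·14.10) / 8.691 = 17.58/8.691 = 2.023 mg/L.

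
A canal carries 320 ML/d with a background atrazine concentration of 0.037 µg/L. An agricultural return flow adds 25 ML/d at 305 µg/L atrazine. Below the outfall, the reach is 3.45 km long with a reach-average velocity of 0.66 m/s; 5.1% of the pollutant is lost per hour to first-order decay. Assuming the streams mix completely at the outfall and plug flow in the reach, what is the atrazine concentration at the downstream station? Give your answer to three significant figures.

20.5 µg/L

Flow-weighted average: C = (320.0·0.03700 + 25.00·305.0) / 345.0 = 7637/345.0 = 22.14 µg/L.
Travel time t = 3.45·1000 / 0.66 = 5227 s = 1.452 h.
5.1%/h lost → k = −ln(1 − 0.051) = 0.05235 h⁻¹.
First-order decay: C = 22.14·exp(−k·t) = 22.14·0.9268 = 20.52 µg/L.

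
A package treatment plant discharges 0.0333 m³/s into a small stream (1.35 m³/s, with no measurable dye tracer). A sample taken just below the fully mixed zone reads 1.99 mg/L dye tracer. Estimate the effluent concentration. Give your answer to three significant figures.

82.7 mg/L

Mass balance: 1.350·0 + 0.03330·Cₑ = 1.383·1.990
→ Cₑ = (1.383·1.990 − 1.350·0) / 0.03330 = 82.67 mg/L.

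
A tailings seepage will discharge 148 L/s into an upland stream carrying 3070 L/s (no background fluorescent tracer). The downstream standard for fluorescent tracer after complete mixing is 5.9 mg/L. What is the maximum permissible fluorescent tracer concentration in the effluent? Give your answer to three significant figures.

At the limit, (Qr·Cr + Qe·Cₑ)/(Qr + Qe) = 5.9:
Cₑ = (3218·5.9 − 3070·0) / 148.0 = 128.3 mg/L.

128 mg/L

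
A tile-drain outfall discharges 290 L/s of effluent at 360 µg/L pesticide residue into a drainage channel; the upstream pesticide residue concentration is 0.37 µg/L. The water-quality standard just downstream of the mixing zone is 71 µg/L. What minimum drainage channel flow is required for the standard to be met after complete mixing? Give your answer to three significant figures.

Set C_mix = 71: (Q·0.3700 + 290.0·360.0) / (Q + 290.0) = 71
→ Q = 290.0·(360.0 − 71)/(71 − 0.3700) = 1187 L/s.

1190 L/s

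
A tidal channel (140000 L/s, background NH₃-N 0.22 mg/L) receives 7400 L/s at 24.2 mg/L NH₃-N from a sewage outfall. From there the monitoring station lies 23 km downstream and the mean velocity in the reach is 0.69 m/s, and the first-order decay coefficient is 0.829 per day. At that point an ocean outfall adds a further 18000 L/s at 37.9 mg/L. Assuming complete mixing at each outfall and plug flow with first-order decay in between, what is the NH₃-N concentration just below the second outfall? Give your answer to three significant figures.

Mass balance: C = (140000·0.2200 + 7400·24.20) / 147400 = 209900/147400 = 1.424 mg/L; combined flow 147400 L/s.
Travel time t = 23·1000 / 0.69 = 33330 s = 9.259 h.
Applying C = C₀e^(−kt): 1.424 × 0.7263 = 1.034 mg/L.
At the second outfall, C = (147400·1.034 + 18000·37.90) / (147400 + 18000) = 5.046 mg/L.

5.05 mg/L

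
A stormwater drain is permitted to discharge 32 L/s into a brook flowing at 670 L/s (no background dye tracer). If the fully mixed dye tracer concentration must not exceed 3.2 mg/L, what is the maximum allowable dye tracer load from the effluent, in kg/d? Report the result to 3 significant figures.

194 kg/d

Mass balance at the limit: 670.0·0 + 32.00·Cₑ = 702.0·3.2 → Cₑ = 70.20 mg/L.
32.00 L/s = 0.03200 m³/s. Load = 0.03200 m³/s × 70.20 g/m³ × 86 400 s/d = 194.1 kg/d.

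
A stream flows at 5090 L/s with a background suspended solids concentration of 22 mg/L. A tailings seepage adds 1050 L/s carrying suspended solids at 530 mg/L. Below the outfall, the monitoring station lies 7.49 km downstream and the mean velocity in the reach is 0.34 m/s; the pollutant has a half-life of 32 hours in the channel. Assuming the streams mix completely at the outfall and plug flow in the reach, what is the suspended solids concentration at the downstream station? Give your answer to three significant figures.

Mass balance: C = (5090·22.00 + 1050·530.0) / 6140 = 668500/6140 = 108.9 mg/L.
Travel time t = 7.49·1000 / 0.34 = 22030 s = 6.119 h.
Half-life 32 h → k = ln 2 / 32 = 0.02166 h⁻¹ = 0.5199 d⁻¹.
Applying C = C₀e^(−kt): 108.9 × 0.8759 = 95.36 mg/L.

95.4 mg/L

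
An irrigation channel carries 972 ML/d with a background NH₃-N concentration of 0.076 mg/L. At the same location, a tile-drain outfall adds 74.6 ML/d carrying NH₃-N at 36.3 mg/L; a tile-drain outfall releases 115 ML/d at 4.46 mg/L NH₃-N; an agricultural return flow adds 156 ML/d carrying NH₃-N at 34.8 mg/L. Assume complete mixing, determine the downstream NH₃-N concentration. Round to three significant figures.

6.62 mg/L

Conservation of mass: C = (972.0·0.07600 + 74.60·36.30 + 115.0·4.460 + 156.0·34.80) / 1318 = 8724/1318 = 6.621 mg/L.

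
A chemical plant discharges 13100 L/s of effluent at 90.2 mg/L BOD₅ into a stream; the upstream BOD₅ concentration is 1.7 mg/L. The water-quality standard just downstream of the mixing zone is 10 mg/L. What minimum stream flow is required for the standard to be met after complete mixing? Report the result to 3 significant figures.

Set C_mix = 10: (Q·1.700 + 13100·90.20) / (Q + 13100) = 10
→ Q = 13100·(90.20 − 10)/(10 − 1.700) = 126600 L/s.

127000 L/s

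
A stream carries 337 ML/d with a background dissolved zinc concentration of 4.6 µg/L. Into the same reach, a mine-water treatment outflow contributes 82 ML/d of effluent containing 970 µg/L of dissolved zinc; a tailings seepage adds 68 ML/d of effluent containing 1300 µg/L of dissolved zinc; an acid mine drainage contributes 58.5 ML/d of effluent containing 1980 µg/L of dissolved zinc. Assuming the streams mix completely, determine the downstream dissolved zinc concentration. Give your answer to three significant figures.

Mixed concentration C = ΣQC/ΣQ = (337.0·4.600 + 82.00·970.0 + 68.00·1300 + 58.50·1980) / 545.5 = 285300/545.5 = 523.0 µg/L.

523 µg/L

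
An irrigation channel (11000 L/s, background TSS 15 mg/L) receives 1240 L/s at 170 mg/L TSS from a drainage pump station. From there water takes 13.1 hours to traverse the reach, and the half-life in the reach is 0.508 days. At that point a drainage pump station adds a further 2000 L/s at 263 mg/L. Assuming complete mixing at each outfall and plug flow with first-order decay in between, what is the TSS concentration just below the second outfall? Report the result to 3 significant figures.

Mixed concentration C = ΣQC/ΣQ = (11000·15.00 + 1240·170.0) / 12240 = 375800/12240 = 30.70 mg/L; combined flow 12240 L/s.
Half-life 0.508 d → k = ln 2 / 0.508 = 1.364 d⁻¹.
Decay over the reach: 30.70·exp(−kt) = 30.70·0.4748 = 14.58 mg/L.
At the second outfall, C = (12240·14.58 + 2000·263.0) / (12240 + 2000) = 49.47 mg/L.

49.5 mg/L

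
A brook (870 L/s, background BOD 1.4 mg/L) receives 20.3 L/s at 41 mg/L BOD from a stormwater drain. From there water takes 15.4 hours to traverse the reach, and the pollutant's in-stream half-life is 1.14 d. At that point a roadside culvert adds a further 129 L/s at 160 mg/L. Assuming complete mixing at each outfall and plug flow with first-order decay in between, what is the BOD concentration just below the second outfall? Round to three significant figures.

21.6 mg/L

After mixing, C = (870.0·1.400 + 20.30·41.00) / 890.3 = 2050/890.3 = 2.303 mg/L; combined flow 890.3 L/s.
Half-life 1.14 d → k = ln 2 / 1.14 = 0.6080 d⁻¹.
Decay over the reach: 2.303·exp(−kt) = 2.303·0.6770 = 1.559 mg/L.
At the second outfall, C = (890.3·1.559 + 129.0·160.0) / (890.3 + 129.0) = 21.61 mg/L.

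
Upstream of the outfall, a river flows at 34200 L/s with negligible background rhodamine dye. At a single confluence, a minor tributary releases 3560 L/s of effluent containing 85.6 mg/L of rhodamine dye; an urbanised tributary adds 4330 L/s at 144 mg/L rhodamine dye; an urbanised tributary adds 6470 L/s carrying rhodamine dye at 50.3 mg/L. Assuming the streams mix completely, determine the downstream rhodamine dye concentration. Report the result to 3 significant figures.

25.8 mg/L

After mixing, C = (34200·0 + 3560·85.60 + 4330·144.0 + 6470·50.30) / 48560 = 1254000/48560 = 25.82 mg/L.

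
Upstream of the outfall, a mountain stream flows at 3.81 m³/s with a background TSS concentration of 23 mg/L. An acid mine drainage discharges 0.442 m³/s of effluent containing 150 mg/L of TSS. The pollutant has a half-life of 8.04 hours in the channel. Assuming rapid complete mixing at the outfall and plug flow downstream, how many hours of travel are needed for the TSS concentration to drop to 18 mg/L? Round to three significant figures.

After mixing, C = (3.810·23.00 + 0.4420·150.0) / 4.252 = 153.9/4.252 = 36.20 mg/L.
Half-life 8.04 h → k = ln 2 / 8.04 = 0.08621 h⁻¹ = 2.069 d⁻¹.
36.20·exp(−k·t) = 18 → t = ln(36.20/18)/k = 29180 s = 8.105 h.

8.10 h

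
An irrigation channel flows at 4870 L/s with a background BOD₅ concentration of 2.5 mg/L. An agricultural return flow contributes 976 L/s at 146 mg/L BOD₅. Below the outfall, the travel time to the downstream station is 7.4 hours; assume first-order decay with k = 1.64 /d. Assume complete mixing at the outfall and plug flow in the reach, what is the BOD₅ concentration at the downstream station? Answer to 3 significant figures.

Flow-weighted average: C = (4870·2.500 + 976.0·146.0) / 5846 = 154700/5846 = 26.46 mg/L.
First-order decay: C = 26.46·exp(−k·t) = 26.46·0.6031 = 15.96 mg/L.

16.0 mg/L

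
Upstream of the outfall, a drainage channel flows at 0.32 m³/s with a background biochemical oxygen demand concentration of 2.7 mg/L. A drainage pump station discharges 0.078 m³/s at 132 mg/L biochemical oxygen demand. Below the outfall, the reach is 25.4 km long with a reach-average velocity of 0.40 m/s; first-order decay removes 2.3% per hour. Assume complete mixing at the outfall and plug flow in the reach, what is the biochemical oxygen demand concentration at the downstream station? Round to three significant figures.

Flow-weighted average: C = (0.3200·2.700 + 0.07800·132.0) / 0.3980 = 11.16/0.3980 = 28.04 mg/L.
Travel time t = 25.4·1000 / 0.40 = 63500 s = 17.64 h.
2.3%/h lost → k = −ln(1 − 0.023) = 0.02327 h⁻¹.
Applying C = C₀e^(−kt): 28.04 × 0.6634 = 18.60 mg/L.

18.6 mg/L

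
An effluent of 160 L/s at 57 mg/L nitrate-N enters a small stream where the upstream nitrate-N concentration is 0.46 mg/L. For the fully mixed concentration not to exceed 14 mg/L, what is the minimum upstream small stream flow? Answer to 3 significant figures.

Set C_mix = 14: (Q·0.4600 + 160.0·57.00) / (Q + 160.0) = 14
→ Q = 160.0·(57.00 − 14)/(14 − 0.4600) = 508.1 L/s.

508 L/s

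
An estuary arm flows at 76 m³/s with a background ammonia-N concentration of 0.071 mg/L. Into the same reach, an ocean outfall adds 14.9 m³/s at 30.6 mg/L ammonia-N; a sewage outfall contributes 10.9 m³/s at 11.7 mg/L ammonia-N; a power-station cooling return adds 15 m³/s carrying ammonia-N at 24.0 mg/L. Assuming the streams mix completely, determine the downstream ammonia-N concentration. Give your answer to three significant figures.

8.12 mg/L

Conservation of mass: C = (76.00·0.07100 + 14.90·30.60 + 10.90·11.70 + 15.00·24.00) / 116.8 = 948.9/116.8 = 8.124 mg/L.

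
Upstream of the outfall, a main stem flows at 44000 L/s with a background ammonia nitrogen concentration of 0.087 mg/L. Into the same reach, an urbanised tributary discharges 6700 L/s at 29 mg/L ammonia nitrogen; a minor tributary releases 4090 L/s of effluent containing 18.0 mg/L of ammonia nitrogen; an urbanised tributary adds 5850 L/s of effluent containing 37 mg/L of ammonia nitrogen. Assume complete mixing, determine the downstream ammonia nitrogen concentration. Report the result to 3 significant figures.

8.05 mg/L

Conservation of mass: C = (44000·0.08700 + 6700·29.00 + 4090·18.00 + 5850·37.00) / 60640 = 488200/60640 = 8.051 mg/L.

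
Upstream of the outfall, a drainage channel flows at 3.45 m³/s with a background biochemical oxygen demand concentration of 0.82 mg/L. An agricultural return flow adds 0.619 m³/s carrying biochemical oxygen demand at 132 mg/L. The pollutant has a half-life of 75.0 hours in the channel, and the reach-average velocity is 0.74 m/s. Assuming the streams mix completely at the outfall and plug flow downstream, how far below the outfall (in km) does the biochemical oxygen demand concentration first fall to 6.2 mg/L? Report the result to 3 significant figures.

349 km

Conservation of mass: C = (3.450·0.8200 + 0.6190·132.0) / 4.069 = 84.54/4.069 = 20.78 mg/L.
Half-life 75.0 h → k = ln 2 / 75.0 = 0.009242 h⁻¹ = 0.2218 d⁻¹.
Set 20.78·exp(−k·t) = 6.2 → t = ln(20.78/6.2)/k = 471000 s = 130.8 h.
Distance = v·t = 0.74·471000 = 348600 m = 348.6 km.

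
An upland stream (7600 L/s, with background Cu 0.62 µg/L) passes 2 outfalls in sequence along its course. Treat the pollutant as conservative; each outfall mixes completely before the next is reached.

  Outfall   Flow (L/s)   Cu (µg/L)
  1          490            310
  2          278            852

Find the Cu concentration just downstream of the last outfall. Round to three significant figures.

47.0 µg/L

After outfall 1: Q = 7600 + 490.0 = 8090 L/s; C = (7600·0.6200 + 490.0·310.0)/8090 = 19.36 µg/L.
After outfall 2: Q = 8090 + 278.0 = 8368 L/s; C = (8090·19.36 + 278.0·852.0)/8368 = 47.02 µg/L.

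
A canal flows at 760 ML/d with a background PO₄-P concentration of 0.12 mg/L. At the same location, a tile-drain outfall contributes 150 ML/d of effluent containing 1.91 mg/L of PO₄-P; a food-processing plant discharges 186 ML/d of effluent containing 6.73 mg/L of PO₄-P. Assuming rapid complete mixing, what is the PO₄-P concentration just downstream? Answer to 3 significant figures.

1.49 mg/L

Conservation of mass: C = (760.0·0.1200 + 150.0·1.910 + 186.0·6.730) / 1096 = 1629/1096 = 1.487 mg/L.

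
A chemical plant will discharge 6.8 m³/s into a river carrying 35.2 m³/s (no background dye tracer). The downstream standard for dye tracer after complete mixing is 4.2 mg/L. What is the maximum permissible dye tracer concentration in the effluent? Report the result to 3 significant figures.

25.9 mg/L

At the limit, (Qr·Cr + Qe·Cₑ)/(Qr + Qe) = 4.2:
Cₑ = (42.00·4.2 − 35.20·0) / 6.800 = 25.94 mg/L.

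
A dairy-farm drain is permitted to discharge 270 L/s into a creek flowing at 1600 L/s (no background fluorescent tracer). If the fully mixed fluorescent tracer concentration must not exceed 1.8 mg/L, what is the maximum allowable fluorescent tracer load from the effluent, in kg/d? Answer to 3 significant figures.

291 kg/d

Mass balance at the limit: 1600·0 + 270.0·Cₑ = 1870·1.8 → Cₑ = 12.47 mg/L.
270.0 L/s = 0.2700 m³/s. Load = 0.2700 m³/s × 12.47 g/m³ × 86 400 s/d = 290.8 kg/d.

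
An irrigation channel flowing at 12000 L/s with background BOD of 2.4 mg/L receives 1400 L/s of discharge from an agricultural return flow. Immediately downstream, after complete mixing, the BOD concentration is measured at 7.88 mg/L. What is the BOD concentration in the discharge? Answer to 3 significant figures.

Mass balance: 12000·2.400 + 1400·Cₑ = 13400·7.880
→ Cₑ = (13400·7.880 − 12000·2.400) / 1400 = 54.85 mg/L.

54.9 mg/L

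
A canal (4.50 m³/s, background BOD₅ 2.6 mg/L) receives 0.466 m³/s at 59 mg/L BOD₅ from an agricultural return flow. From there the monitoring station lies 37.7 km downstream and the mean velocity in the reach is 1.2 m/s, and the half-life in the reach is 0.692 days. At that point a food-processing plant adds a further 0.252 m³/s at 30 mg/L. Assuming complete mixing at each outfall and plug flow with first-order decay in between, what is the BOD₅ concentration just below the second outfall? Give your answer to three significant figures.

6.67 mg/L

After mixing, C = (4.500·2.600 + 0.4660·59.00) / 4.966 = 39.19/4.966 = 7.892 mg/L; combined flow 4.966 m³/s.
Travel time t = 37.7·1000 / 1.2 = 31420 s = 8.727 h.
Half-life 0.692 d → k = ln 2 / 0.692 = 1.002 d⁻¹.
After decay, C = 7.892 × e^(−kt) = 7.892 × 0.6947 = 5.483 mg/L.
At the second outfall, C = (4.966·5.483 + 0.2520·30.00) / (4.966 + 0.2520) = 6.667 mg/L.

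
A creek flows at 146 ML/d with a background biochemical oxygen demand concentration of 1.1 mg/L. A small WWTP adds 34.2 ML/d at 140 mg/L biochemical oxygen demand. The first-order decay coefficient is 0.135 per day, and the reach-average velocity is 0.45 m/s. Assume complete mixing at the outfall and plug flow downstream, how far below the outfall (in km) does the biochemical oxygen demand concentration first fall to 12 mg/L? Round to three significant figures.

Flow-weighted average: C = (146.0·1.100 + 34.20·140.0) / 180.2 = 4949/180.2 = 27.46 mg/L.
Set 27.46·exp(−k·t) = 12 → t = ln(27.46/12)/k = 529800 s = 147.2 h.
Distance = v·t = 0.45·529800 = 238400 m = 238.4 km.

238 km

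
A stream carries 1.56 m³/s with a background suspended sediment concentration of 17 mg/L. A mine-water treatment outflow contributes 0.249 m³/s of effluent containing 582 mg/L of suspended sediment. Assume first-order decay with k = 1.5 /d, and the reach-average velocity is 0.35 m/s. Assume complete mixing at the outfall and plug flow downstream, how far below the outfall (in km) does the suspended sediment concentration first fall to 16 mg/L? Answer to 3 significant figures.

Mass balance: C = (1.560·17.00 + 0.2490·582.0) / 1.809 = 171.4/1.809 = 94.77 mg/L.
Set 94.77·exp(−k·t) = 16 → t = ln(94.77/16)/k = 102500 s = 28.46 h.
Distance = v·t = 0.35·102500 = 35860 m = 35.86 km.

35.9 km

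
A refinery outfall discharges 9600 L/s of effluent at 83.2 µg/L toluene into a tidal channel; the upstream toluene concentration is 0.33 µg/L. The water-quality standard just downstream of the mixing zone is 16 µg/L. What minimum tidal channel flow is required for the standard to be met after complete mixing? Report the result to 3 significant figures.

Set C_mix = 16: (Q·0.3300 + 9600·83.20) / (Q + 9600) = 16
→ Q = 9600·(83.20 − 16)/(16 − 0.3300) = 41170 L/s.

41200 L/s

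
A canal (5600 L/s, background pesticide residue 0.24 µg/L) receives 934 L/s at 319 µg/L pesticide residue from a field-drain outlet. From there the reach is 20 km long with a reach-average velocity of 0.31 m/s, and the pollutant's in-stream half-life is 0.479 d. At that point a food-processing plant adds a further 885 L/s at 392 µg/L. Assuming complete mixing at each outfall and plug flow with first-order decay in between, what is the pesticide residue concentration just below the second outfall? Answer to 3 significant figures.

Flow-weighted average: C = (5600·0.2400 + 934.0·319.0) / 6534 = 299300/6534 = 45.81 µg/L; combined flow 6534 L/s.
Travel time t = 20·1000 / 0.31 = 64520 s = 17.92 h.
Half-life 0.479 d → k = ln 2 / 0.479 = 1.447 d⁻¹.
Decay over the reach: 45.81·exp(−kt) = 45.81·0.3394 = 15.55 µg/L.
Second outfall: C = (6534·15.55 + 885.0·392.0)/7419 = 60.45 µg/L.

60.5 µg/L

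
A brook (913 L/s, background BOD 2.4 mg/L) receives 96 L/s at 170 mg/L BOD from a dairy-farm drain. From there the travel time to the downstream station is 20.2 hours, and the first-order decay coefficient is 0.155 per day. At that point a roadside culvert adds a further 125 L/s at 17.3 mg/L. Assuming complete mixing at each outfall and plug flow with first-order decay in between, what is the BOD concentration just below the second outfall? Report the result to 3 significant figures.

Conservation of mass: C = (913.0·2.400 + 96.00·170.0) / 1009 = 18510/1009 = 18.35 mg/L; combined flow 1009 L/s.
First-order decay: C = 18.35·exp(−k·t) = 18.35·0.8777 = 16.10 mg/L.
At the second outfall, C = (1009·16.10 + 125.0·17.30) / (1009 + 125.0) = 16.23 mg/L.

16.2 mg/L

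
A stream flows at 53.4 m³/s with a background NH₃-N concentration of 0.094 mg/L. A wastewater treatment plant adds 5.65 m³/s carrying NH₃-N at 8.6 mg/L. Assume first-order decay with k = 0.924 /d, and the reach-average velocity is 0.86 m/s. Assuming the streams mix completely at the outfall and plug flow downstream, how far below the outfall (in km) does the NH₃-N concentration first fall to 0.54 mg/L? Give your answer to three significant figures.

Mixed concentration C = ΣQC/ΣQ = (53.40·0.09400 + 5.650·8.600) / 59.05 = 53.61/59.05 = 0.9079 mg/L.
Set 0.9079·exp(−k·t) = 0.54 → t = ln(0.9079/0.54)/k = 48580 s = 13.49 h.
Distance = v·t = 0.86·48580 = 41780 m = 41.78 km.

41.8 km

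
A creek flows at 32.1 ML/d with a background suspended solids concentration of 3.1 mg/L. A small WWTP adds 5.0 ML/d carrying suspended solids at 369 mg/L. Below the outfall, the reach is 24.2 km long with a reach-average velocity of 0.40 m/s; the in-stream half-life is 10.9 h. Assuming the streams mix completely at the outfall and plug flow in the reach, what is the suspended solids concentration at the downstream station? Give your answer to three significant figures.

18.0 mg/L

Mass balance: C = (32.10·3.100 + 5.000·369.0) / 37.10 = 1945/37.10 = 52.41 mg/L.
Travel time t = 24.2·1000 / 0.40 = 60500 s = 16.81 h.
Half-life 10.9 h → k = ln 2 / 10.9 = 0.06359 h⁻¹ = 1.526 d⁻¹.
First-order decay: C = 52.41·exp(−k·t) = 52.41·0.3435 = 18.00 mg/L.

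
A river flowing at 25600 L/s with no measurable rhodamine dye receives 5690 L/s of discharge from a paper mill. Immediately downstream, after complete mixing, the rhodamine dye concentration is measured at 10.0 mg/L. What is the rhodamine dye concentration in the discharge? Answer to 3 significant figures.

Mass balance: 25600·0 + 5690·Cₑ = 31290·10.00
→ Cₑ = (31290·10.00 − 25600·0) / 5690 = 54.99 mg/L.

55.0 mg/L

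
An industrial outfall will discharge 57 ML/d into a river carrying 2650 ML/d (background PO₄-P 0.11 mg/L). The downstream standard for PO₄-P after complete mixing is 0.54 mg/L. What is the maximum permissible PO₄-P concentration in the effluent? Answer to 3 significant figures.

At the limit, (Qr·Cr + Qe·Cₑ)/(Qr + Qe) = 0.54:
Cₑ = (2707·0.54 − 2650·0.1100) / 57.00 = 20.53 mg/L.

20.5 mg/L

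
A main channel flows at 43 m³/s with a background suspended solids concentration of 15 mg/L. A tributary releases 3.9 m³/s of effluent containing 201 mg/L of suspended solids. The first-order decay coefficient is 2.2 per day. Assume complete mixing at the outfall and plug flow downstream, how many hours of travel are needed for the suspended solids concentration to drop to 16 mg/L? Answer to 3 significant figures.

7.03 h

Flow-weighted average: C = (43.00·15.00 + 3.900·201.0) / 46.90 = 1429/46.90 = 30.47 mg/L.
30.47·exp(−k·t) = 16 → t = ln(30.47/16)/k = 25290 s = 7.026 h.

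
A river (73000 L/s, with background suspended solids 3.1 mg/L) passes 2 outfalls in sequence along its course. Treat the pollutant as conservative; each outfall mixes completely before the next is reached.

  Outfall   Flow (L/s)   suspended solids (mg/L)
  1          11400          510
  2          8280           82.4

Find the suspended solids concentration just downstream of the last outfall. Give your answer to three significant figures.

72.5 mg/L

After outfall 1: Q = 73000 + 11400 = 84400 L/s; C = (73000·3.100 + 11400·510.0)/84400 = 71.57 mg/L.
After outfall 2: Q = 84400 + 8280 = 92680 L/s; C = (84400·71.57 + 8280·82.40)/92680 = 72.54 mg/L.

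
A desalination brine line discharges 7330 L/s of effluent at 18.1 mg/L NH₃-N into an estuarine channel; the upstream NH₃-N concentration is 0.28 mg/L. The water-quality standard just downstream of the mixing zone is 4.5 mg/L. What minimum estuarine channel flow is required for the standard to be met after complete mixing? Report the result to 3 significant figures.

23600 L/s

Set C_mix = 4.5: (Q·0.2800 + 7330·18.10) / (Q + 7330) = 4.5
→ Q = 7330·(18.10 − 4.5)/(4.5 − 0.2800) = 23620 L/s.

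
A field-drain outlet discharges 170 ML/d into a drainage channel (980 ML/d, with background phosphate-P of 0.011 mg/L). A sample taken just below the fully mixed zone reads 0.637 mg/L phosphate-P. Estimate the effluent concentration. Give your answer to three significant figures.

4.25 mg/L

Mass balance: 980.0·0.01100 + 170.0·Cₑ = 1150·0.6370
→ Cₑ = (1150·0.6370 − 980.0·0.01100) / 170.0 = 4.246 mg/L.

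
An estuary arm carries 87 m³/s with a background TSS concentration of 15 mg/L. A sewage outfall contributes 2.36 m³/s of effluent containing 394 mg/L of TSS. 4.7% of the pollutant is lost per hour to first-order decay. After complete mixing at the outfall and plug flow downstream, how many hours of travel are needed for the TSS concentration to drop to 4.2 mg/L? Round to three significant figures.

Flow-weighted average: C = (87.00·15.00 + 2.360·394.0) / 89.36 = 2235/89.36 = 25.01 mg/L.
4.7%/h lost → k = −ln(1 − 0.047) = 0.04814 h⁻¹.
25.01·exp(−k·t) = 4.2 → t = ln(25.01/4.2)/k = 133400 s = 37.06 h.

37.1 h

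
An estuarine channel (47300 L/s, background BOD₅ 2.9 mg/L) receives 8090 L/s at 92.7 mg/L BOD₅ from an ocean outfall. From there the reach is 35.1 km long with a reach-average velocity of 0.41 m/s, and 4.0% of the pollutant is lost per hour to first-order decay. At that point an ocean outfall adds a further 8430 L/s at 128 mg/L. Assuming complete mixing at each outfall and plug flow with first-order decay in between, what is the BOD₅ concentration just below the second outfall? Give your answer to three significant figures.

Mixed concentration C = ΣQC/ΣQ = (47300·2.900 + 8090·92.70) / 55390 = 887100/55390 = 16.02 mg/L; combined flow 55390 L/s.
Travel time t = 35.1·1000 / 0.41 = 85610 s = 23.78 h.
4.0%/h lost → k = −ln(1 − 0.04) = 0.04082 h⁻¹.
After decay, C = 16.02 × e^(−kt) = 16.02 × 0.3788 = 6.067 mg/L.
At the second outfall, C = (55390·6.067 + 8430·128.0) / (55390 + 8430) = 22.17 mg/L.

22.2 mg/L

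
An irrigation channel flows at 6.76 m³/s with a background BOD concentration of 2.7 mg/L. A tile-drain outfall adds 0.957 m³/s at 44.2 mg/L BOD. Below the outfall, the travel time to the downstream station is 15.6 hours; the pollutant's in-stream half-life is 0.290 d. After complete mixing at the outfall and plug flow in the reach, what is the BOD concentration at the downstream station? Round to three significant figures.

1.66 mg/L

Conservation of mass: C = (6.760·2.700 + 0.9570·44.20) / 7.717 = 60.55/7.717 = 7.846 mg/L.
Half-life 0.290 d → k = ln 2 / 0.290 = 2.390 d⁻¹.
After decay, C = 7.846 × e^(−kt) = 7.846 × 0.2115 = 1.659 mg/L.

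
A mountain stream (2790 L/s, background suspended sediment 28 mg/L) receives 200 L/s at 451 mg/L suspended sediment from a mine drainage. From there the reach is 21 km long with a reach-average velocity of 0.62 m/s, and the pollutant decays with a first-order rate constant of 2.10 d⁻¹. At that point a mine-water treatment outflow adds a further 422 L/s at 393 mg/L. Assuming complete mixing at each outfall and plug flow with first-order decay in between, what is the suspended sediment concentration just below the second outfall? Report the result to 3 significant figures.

After mixing, C = (2790·28.00 + 200.0·451.0) / 2990 = 168300/2990 = 56.29 mg/L; combined flow 2990 L/s.
Travel time t = 21·1000 / 0.62 = 33870 s = 9.409 h.
Decay over the reach: 56.29·exp(−kt) = 56.29·0.4390 = 24.71 mg/L.
At the second outfall, C = (2990·24.71 + 422.0·393.0) / (2990 + 422.0) = 70.26 mg/L.

70.3 mg/L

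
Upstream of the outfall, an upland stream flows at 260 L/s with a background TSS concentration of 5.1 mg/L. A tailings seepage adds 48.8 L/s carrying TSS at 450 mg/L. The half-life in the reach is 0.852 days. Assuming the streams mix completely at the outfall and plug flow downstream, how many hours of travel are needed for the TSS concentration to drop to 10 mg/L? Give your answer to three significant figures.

Mixed concentration C = ΣQC/ΣQ = (260.0·5.100 + 48.80·450.0) / 308.8 = 23290/308.8 = 75.41 mg/L.
Half-life 0.852 d → k = ln 2 / 0.852 = 0.8136 d⁻¹.
75.41·exp(−k·t) = 10 → t = ln(75.41/10)/k = 214600 s = 59.60 h.

59.6 h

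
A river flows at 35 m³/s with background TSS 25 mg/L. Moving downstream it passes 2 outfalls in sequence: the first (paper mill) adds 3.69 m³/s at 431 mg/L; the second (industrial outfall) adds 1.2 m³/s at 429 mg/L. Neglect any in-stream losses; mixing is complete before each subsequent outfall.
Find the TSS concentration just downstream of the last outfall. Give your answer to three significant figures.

After outfall 1: Q = 35.00 + 3.690 = 38.69 m³/s; C = (35.00·25.00 + 3.690·431.0)/38.69 = 63.72 mg/L.
After outfall 2: Q = 38.69 + 1.200 = 39.89 m³/s; C = (38.69·63.72 + 1.200·429.0)/39.89 = 74.71 mg/L.

74.7 mg/L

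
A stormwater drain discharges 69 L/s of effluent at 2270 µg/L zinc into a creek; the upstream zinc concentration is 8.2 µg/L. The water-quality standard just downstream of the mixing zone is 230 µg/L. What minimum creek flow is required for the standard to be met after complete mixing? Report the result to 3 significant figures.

Set C_mix = 230: (Q·8.200 + 69.00·2270) / (Q + 69.00) = 230
→ Q = 69.00·(2270 − 230)/(230 − 8.200) = 634.6 L/s.

635 L/s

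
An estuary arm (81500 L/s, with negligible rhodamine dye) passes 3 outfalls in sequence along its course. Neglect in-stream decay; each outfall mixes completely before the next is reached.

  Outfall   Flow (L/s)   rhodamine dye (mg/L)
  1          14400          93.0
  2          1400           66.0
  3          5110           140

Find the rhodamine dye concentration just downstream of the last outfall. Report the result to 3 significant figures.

Below outfall 1: Q → 95900 L/s, C = (81500·0 + 14400·93.00)/95900 = 13.96 mg/L.
Below outfall 2: Q → 97300 L/s, C = (95900·13.96 + 1400·66.00)/97300 = 14.71 mg/L.
Below outfall 3: Q → 102400 L/s, C = (97300·14.71 + 5110·140.0)/102400 = 20.96 mg/L.

21.0 mg/L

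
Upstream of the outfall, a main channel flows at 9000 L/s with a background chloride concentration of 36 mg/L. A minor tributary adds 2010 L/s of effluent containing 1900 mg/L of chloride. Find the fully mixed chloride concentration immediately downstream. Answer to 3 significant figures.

376 mg/L

Conservation of mass: C = (9000·36.00 + 2010·1900) / 11010 = 4143000/11010 = 376.3 mg/L.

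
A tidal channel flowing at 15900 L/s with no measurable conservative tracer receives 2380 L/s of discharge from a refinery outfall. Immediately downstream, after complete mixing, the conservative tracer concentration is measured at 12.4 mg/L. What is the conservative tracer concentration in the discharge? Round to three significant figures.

95.2 mg/L

Mass balance: 15900·0 + 2380·Cₑ = 18280·12.40
→ Cₑ = (18280·12.40 − 15900·0) / 2380 = 95.24 mg/L.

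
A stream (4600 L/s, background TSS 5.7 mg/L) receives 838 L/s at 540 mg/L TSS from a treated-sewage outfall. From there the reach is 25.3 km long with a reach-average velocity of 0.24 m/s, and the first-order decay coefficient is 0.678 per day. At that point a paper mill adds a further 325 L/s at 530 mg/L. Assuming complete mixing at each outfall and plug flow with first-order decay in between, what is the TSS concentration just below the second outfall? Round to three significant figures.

Conservation of mass: C = (4600·5.700 + 838.0·540.0) / 5438 = 478700/5438 = 88.04 mg/L; combined flow 5438 L/s.
Travel time t = 25.3·1000 / 0.24 = 105400 s = 29.28 h.
Applying C = C₀e^(−kt): 88.04 × 0.4373 = 38.49 mg/L.
Second outfall: C = (5438·38.49 + 325.0·530.0)/5763 = 66.21 mg/L.

66.2 mg/L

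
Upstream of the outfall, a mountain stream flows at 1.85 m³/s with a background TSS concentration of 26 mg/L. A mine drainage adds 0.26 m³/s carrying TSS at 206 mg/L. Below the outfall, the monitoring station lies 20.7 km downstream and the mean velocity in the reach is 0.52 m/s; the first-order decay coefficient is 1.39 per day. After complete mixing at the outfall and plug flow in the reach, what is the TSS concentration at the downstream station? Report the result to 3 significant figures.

Conservation of mass: C = (1.850·26.00 + 0.2600·206.0) / 2.110 = 101.7/2.110 = 48.18 mg/L.
Travel time t = 20.7·1000 / 0.52 = 39810 s = 11.06 h.
First-order decay: C = 48.18·exp(−k·t) = 48.18·0.5271 = 25.39 mg/L.

25.4 mg/L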